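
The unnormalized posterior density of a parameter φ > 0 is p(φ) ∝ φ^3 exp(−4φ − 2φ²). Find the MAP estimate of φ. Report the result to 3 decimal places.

φ̂_MAP = 0.500

ℓ'(φ) = 3/φ − 4 − 4φ. Setting this to zero and multiplying by φ: 4φ² + 4φ − 3 = 0.
φ = (−4 + √(4² + 4·4·3)) / (2·4) = (−4 + √64) / 8 = (−4 + 8)/8 = 1/2.
ℓ''(φ) = −3/φ² − 4 < 0, confirming a maximum.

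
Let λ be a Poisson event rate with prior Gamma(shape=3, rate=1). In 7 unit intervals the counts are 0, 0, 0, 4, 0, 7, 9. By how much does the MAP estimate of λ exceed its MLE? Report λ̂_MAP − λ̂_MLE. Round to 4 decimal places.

MAP − MLE = -0.1071

Σxᵢ = 20. Posterior is Gamma(23, 8); MAP = (23−1)/8 = 22/8 ≈ 2.75000.
MLE = x̄ = 20/7 ≈ 2.85714.
Difference = 22/8 − 20/7 = -3/28 ≈ -0.1071.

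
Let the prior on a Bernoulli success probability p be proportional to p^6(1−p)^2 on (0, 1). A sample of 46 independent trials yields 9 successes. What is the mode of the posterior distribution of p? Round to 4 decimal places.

p̂_MAP = 0.2778

The prior density ∝ p^6(1−p)^2 is the kernel of Beta(7, 3).
Data: 9 successes in 46 trials. The binomial likelihood contributes p^9(1−p)^37, so the posterior is Beta(7+9, 3+37) = Beta(16, 40).
For Beta(a, b) with a, b > 1 the mode is (a−1)/(a+b−2) = 15/54 ≈ 0.2778.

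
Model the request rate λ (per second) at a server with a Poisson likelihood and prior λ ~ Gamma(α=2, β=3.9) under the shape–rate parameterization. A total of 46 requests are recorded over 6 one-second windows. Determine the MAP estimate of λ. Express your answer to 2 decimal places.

Σxᵢ = 46, n = 6.
Posterior ∝ λe^(−3.9λ) · λ^46e^(−6λ) = λ^47e^(−9.9λ), i.e. Gamma(shape=48, rate=9.9).
The mode of a Gamma(a, b) with a ≥ 1 (shape–rate) is (a−1)/b = 47/9.9 ≈ 4.75.

λ̂_MAP = 4.75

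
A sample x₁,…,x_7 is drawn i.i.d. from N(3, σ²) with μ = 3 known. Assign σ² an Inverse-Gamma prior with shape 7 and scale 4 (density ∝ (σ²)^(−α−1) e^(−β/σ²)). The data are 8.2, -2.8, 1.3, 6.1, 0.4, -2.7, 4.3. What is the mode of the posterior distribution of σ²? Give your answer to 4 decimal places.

Sum of squared deviations about the known mean: SS = (8.2−3)² + (-2.8−3)² + (1.3−3)² + (6.1−3)² + (0.4−3)² + (-2.7−3)² + (4.3−3)² = 114.12.
The Normal likelihood contributes (σ²)^(−n/2) exp(−SS/(2σ²)), so the posterior is Inverse-Gamma(α + n/2, β + SS/2) = Inverse-Gamma(10.5, 61.06).
The mode of Inverse-Gamma(a, b) is b/(a+1) = 61.06/11.5 ≈ 5.3096.

σ̂²_MAP = 5.3096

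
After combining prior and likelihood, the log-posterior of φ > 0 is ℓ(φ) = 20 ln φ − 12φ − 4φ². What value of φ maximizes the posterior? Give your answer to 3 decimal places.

φ̂_MAP = 1.000

ℓ'(φ) = 20/φ − 12 − 8φ. Setting this to zero and multiplying by φ: 8φ² + 12φ − 20 = 0.
φ = (−12 + √(12² + 4·8·20)) / (2·8) = (−12 + √784) / 16 = (−12 + 28)/16 = 1.
ℓ''(φ) = −20/φ² − 8 < 0, confirming a maximum.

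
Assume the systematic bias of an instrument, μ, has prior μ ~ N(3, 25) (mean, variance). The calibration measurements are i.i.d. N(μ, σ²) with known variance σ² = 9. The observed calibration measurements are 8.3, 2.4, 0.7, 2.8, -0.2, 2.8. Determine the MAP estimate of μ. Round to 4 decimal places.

μ̂_MAP = 2.8113

n = 6; x̄ = (8.3 + 2.4 + 0.7 + 2.8 + (-0.2) + 2.8)/6 = 16.8/6 = 2.8.
For a Normal prior and Normal likelihood with known variance, the posterior is Normal; its mode equals its mean, the precision-weighted average.
Prior precision 1/σ₀² = 1/25 = 0.04; data precision n/σ² = 6/9 = 2/3.
μ̂ = (0.04·3 + (2/3)·2.8) / (0.04 + 2/3) = (149/75)/(53/75) = 149/53 ≈ 2.8113.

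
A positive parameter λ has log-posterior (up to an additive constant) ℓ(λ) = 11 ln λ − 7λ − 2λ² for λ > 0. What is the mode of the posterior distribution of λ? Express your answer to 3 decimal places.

ℓ'(λ) = 11/λ − 7 − 4λ. Setting this to zero and multiplying by λ: 4λ² + 7λ − 11 = 0.
λ = (−7 + √(7² + 4·4·11)) / (2·4) = (−7 + √225) / 8 = (−7 + 15)/8 = 1.
ℓ''(λ) = −11/λ² − 4 < 0, confirming a maximum.

λ̂_MAP = 1.000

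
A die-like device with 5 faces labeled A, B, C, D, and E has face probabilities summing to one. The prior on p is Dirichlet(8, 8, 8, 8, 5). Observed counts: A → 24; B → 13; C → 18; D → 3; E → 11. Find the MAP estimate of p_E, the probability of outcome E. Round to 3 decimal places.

MAP estimate of p_E = 0.149

The posterior is Dirichlet(αᵢ + nᵢ) = Dirichlet(32, 21, 26, 11, 16).
For a Dirichlet(a₁,…,a_K) with all aᵢ > 1, the mode has j-th component (aⱼ − 1)/(Σaᵢ − K).
Here Σaᵢ = 106 and K = 5, so p_E = (16 − 1)/(106 − 5) = 15/101 ≈ 0.149.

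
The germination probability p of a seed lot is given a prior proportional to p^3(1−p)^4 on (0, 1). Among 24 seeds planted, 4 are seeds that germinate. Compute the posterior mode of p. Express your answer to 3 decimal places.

The prior density ∝ p^3(1−p)^4 is the kernel of Beta(4, 5).
Data: 4 successes in 24 trials. The binomial likelihood contributes p^4(1−p)^20, so the posterior is Beta(4+4, 5+20) = Beta(8, 25).
For Beta(a, b) with a, b > 1 the mode is (a−1)/(a+b−2) = 7/31 ≈ 0.226.

p̂_MAP = 0.226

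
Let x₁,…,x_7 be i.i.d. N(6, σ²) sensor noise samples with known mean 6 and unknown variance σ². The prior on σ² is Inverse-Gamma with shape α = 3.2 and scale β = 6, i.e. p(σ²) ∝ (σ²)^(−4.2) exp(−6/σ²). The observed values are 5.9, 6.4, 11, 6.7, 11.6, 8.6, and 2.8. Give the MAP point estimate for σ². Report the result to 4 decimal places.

Sum of squared deviations about the known mean: SS = (5.9−6)² + (6.4−6)² + (11−6)² + (6.7−6)² + (11.6−6)² + (8.6−6)² + (2.8−6)² = 74.02.
The Normal likelihood contributes (σ²)^(−n/2) exp(−SS/(2σ²)), so the posterior is Inverse-Gamma(α + n/2, β + SS/2) = Inverse-Gamma(6.7, 43.01).
The mode of Inverse-Gamma(a, b) is b/(a+1) = 43.01/7.7 ≈ 5.5857.

σ̂²_MAP = 5.5857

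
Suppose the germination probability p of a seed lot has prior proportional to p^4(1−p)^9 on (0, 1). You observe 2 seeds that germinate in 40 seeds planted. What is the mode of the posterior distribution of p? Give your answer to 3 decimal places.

p̂_MAP = 0.113

The prior density ∝ p^4(1−p)^9 is the kernel of Beta(5, 10).
Data: 2 successes in 40 trials. The binomial likelihood contributes p^2(1−p)^38, so the posterior is Beta(5+2, 10+38) = Beta(7, 48).
For Beta(a, b) with a, b > 1 the mode is (a−1)/(a+b−2) = 6/53 ≈ 0.113.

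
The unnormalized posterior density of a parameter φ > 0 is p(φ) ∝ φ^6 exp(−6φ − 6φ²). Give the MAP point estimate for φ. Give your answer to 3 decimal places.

ℓ'(φ) = 6/φ − 6 − 12φ. Setting this to zero and multiplying by φ: 12φ² + 6φ − 6 = 0.
φ = (−6 + √(6² + 4·12·6)) / (2·12) = (−6 + √324) / 24 = (−6 + 18)/24 = 1/2.
ℓ''(φ) = −6/φ² − 12 < 0, confirming a maximum.

φ̂_MAP = 0.500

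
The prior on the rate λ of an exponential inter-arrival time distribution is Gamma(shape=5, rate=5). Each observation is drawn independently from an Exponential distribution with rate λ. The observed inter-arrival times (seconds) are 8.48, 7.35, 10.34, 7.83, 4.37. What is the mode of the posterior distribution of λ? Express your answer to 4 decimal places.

The Exponential(rate=λ) likelihood is ∝ λ^n e^(−λΣtᵢ). Here n = 5 and Σtᵢ = 8.48 + 7.35 + 10.34 + 7.83 + 4.37 = 38.37.
Posterior ∝ λ^4e^(−5λ) · λ^5e^(−38.37λ) = λ^9e^(−43.37λ), i.e. Gamma(10, 43.37).
Mode = (a−1)/b = 9/43.37 ≈ 0.2075.

λ̂_MAP = 0.2075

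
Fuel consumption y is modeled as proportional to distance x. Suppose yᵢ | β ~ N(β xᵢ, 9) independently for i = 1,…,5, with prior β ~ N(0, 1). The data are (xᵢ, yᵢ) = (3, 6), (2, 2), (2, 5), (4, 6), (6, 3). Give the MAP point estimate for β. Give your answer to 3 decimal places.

log p(β | y) = −Σ(yᵢ − βxᵢ)²/(2·9) − β²/(2·1) + const.
Setting the derivative to zero: Σxᵢ(yᵢ − βxᵢ)/9 − β/1 = 0, so β = Σxᵢyᵢ / (Σxᵢ² + σ²/τ²).
Σxᵢyᵢ = 3·6 + 2·2 + 2·5 + 4·6 + 6·3 = 74; Σxᵢ² = 69; σ²/τ² = 9.
β̂_MAP = 74 / (69 + 9) = 74/78 ≈ 0.949.

β̂_MAP = 0.949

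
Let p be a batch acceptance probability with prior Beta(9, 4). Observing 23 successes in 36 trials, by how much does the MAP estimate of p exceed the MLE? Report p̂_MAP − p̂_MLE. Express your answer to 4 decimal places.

Posterior is Beta(32, 17); MAP = (32−1)/(49−2) = 31/47 ≈ 0.65957.
MLE ignores the prior: p̂_MLE = k/n = 23/36 ≈ 0.63889.
Difference = 31/47 − 23/36 = 35/1692 ≈ 0.0207.

MAP − MLE = 0.0207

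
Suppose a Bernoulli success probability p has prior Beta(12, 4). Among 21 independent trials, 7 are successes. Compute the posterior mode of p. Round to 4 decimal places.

p̂_MAP = 0.5143

Prior: Beta(12, 4).
Data: 7 successes in 21 trials. The binomial likelihood contributes p^7(1−p)^14, so the posterior is Beta(12+7, 4+14) = Beta(19, 18).
For Beta(a, b) with a, b > 1 the mode is (a−1)/(a+b−2) = 18/35 ≈ 0.5143.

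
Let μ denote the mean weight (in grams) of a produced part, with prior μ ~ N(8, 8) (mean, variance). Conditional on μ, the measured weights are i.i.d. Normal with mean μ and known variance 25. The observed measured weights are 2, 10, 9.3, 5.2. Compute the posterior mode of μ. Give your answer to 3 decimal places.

n = 4; x̄ = (2 + 10 + 9.3 + 5.2)/4 = 26.5/4 = 6.625.
For a Normal prior and Normal likelihood with known variance, the posterior is Normal; its mode equals its mean, the precision-weighted average.
Prior precision 1/σ₀² = 1/8 = 0.125; data precision n/σ² = 4/25 = 0.16.
μ̂ = (0.125·8 + 0.16·6.625) / (0.125 + 0.16) = 2.06/0.285 = 412/57 ≈ 7.228.

μ̂_MAP = 7.228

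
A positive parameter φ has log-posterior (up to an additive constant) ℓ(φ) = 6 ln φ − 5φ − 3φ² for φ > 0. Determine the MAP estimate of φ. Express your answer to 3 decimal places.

ℓ'(φ) = 6/φ − 5 − 6φ. Setting this to zero and multiplying by φ: 6φ² + 5φ − 6 = 0.
φ = (−5 + √(5² + 4·6·6)) / (2·6) = (−5 + √169) / 12 = (−5 + 13)/12 = 2/3.
ℓ''(φ) = −6/φ² − 6 < 0, confirming a maximum.

φ̂_MAP = 0.667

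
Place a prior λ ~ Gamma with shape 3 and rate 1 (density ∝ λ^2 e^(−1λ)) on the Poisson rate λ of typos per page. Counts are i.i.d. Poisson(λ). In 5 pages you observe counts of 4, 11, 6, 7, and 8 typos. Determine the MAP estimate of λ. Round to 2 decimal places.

Σxᵢ = 4+11+6+7+8 = 36, with n = 5.
Posterior ∝ λ^2e^(−1λ) · λ^36e^(−5λ) = λ^38e^(−6λ), i.e. Gamma(shape=39, rate=6).
The mode of a Gamma(a, b) with a ≥ 1 (shape–rate) is (a−1)/b = 38/6 ≈ 6.33.

λ̂_MAP = 6.33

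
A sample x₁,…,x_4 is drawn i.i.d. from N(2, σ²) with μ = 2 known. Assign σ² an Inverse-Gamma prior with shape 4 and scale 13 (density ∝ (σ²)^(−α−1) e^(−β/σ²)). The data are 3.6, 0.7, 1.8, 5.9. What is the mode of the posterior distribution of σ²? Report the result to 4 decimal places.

Sum of squared deviations about the known mean: SS = (3.6−2)² + (0.7−2)² + (1.8−2)² + (5.9−2)² = 19.5.
The Normal likelihood contributes (σ²)^(−n/2) exp(−SS/(2σ²)), so the posterior is Inverse-Gamma(α + n/2, β + SS/2) = Inverse-Gamma(6, 22.75).
The mode of Inverse-Gamma(a, b) is b/(a+1) = 22.75/7 ≈ 3.2500.

σ̂²_MAP = 3.2500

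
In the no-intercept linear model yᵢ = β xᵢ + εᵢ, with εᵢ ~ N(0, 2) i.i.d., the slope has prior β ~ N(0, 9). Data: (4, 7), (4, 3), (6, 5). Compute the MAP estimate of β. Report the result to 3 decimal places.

log p(β | y) = −Σ(yᵢ − βxᵢ)²/(2·2) − β²/(2·9) + const.
Setting the derivative to zero: Σxᵢ(yᵢ − βxᵢ)/2 − β/9 = 0, so β = Σxᵢyᵢ / (Σxᵢ² + σ²/τ²).
Σxᵢyᵢ = 4·7 + 4·3 + 6·5 = 70; Σxᵢ² = 68; σ²/τ² = 2/9.
β̂_MAP = 70 / (68 + 2/9) = 70/(614/9) = 315/307 ≈ 1.026.

β̂_MAP = 1.026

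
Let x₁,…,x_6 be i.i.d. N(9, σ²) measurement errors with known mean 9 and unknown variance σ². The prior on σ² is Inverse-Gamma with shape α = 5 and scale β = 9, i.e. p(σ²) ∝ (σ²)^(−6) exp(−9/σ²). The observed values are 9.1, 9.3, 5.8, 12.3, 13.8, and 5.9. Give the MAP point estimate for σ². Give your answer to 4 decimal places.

Sum of squared deviations about the known mean: SS = (9.1−9)² + (9.3−9)² + (5.8−9)² + (12.3−9)² + (13.8−9)² + (5.9−9)² = 53.88.
The Normal likelihood contributes (σ²)^(−n/2) exp(−SS/(2σ²)), so the posterior is Inverse-Gamma(α + n/2, β + SS/2) = Inverse-Gamma(8, 35.94).
The mode of Inverse-Gamma(a, b) is b/(a+1) = 35.94/9 ≈ 3.9933.

σ̂²_MAP = 3.9933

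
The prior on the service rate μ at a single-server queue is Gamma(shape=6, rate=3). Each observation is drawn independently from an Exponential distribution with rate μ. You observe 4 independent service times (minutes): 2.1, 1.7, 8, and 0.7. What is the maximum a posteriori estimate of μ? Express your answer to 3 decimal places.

The Exponential(rate=μ) likelihood is ∝ μ^n e^(−μΣtᵢ). Here n = 4 and Σtᵢ = 2.1 + 1.7 + 8 + 0.7 = 12.5.
Posterior ∝ μ^5e^(−3μ) · μ^4e^(−12.5μ) = μ^9e^(−15.5μ), i.e. Gamma(10, 15.5).
Mode = (a−1)/b = 9/15.5 ≈ 0.581.

μ̂_MAP = 0.581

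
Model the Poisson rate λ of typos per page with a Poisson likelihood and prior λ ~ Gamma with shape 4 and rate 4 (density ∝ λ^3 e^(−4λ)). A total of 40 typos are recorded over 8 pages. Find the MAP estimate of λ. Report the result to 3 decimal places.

λ̂_MAP = 3.583

Σxᵢ = 40, n = 8.
Posterior ∝ λ^3e^(−4λ) · λ^40e^(−8λ) = λ^43e^(−12λ), i.e. Gamma(shape=44, rate=12).
The mode of a Gamma(a, b) with a ≥ 1 (shape–rate) is (a−1)/b = 43/12 ≈ 3.583.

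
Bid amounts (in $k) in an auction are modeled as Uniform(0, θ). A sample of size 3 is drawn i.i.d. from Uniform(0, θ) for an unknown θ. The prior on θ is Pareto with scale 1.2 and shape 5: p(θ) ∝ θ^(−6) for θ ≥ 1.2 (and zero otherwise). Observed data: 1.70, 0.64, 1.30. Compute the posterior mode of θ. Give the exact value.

The Uniform(0, θ) likelihood is θ^(−n) for θ ≥ max(xᵢ), zero otherwise. Here max(xᵢ) = 1.70.
Posterior ∝ θ^(−6) · θ^(−3) = θ^(−9) on θ ≥ max(1.2, 1.70) = 1.70.
This density is strictly decreasing in θ, so the posterior mode lies at the lower boundary of the support.

θ̂_MAP = 1.70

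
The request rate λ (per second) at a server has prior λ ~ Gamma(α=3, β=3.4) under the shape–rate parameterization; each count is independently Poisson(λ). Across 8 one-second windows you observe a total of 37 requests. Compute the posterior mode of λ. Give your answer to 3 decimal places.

Σxᵢ = 37, n = 8.
Posterior ∝ λ^2e^(−3.4λ) · λ^37e^(−8λ) = λ^39e^(−11.4λ), i.e. Gamma(shape=40, rate=11.4).
The mode of a Gamma(a, b) with a ≥ 1 (shape–rate) is (a−1)/b = 39/11.4 ≈ 3.421.

λ̂_MAP = 3.421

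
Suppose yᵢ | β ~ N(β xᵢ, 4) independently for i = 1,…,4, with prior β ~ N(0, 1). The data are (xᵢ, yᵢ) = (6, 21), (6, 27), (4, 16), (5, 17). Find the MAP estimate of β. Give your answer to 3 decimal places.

β̂_MAP = 3.735

log p(β | y) = −Σ(yᵢ − βxᵢ)²/(2·4) − β²/(2·1) + const.
Setting the derivative to zero: Σxᵢ(yᵢ − βxᵢ)/4 − β/1 = 0, so β = Σxᵢyᵢ / (Σxᵢ² + σ²/τ²).
Σxᵢyᵢ = 6·21 + 6·27 + 4·16 + 5·17 = 437; Σxᵢ² = 113; σ²/τ² = 4.
β̂_MAP = 437 / (113 + 4) = 437/117 ≈ 3.735.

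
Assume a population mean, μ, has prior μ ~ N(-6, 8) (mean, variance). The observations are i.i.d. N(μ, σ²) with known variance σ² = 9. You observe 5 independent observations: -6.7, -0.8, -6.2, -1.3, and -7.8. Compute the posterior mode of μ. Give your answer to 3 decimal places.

n = 5; x̄ = ((-6.7) + (-0.8) + (-6.2) + (-1.3) + (-7.8))/5 = -22.8/5 = -4.56.
For a Normal prior and Normal likelihood with known variance, the posterior is Normal; its mode equals its mean, the precision-weighted average.
Prior precision 1/σ₀² = 1/8 = 0.125; data precision n/σ² = 5/9.
μ̂ = (0.125·(-6) + (5/9)·(-4.56)) / (0.125 + 5/9) = (-197/60)/(49/72) = -1182/245 ≈ -4.824.

μ̂_MAP = -4.824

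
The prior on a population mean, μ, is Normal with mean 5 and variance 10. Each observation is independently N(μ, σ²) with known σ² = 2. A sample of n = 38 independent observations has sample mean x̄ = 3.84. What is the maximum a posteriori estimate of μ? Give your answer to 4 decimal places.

n = 38, x̄ = 3.84.
For a Normal prior and Normal likelihood with known variance, the posterior is Normal; its mode equals its mean, the precision-weighted average.
Prior precision 1/σ₀² = 1/10 = 0.1; data precision n/σ² = 38/2 = 19.
μ̂ = (0.1·5 + 19·3.84) / (0.1 + 19) = 73.46/19.1 = 3673/955 ≈ 3.8461.

μ̂_MAP = 3.8461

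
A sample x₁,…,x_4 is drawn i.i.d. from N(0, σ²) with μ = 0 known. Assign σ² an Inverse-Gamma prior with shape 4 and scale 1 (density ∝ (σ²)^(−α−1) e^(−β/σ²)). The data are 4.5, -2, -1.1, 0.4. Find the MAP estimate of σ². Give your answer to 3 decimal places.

σ̂²_MAP = 1.973

Sum of squared deviations about the known mean: SS = (4.5−0)² + (-2−0)² + (-1.1−0)² + (0.4−0)² = 25.62.
The Normal likelihood contributes (σ²)^(−n/2) exp(−SS/(2σ²)), so the posterior is Inverse-Gamma(α + n/2, β + SS/2) = Inverse-Gamma(6, 13.81).
The mode of Inverse-Gamma(a, b) is b/(a+1) = 13.81/7 ≈ 1.973.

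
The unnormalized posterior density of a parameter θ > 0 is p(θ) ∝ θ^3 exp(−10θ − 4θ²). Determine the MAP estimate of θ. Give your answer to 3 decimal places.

ℓ'(θ) = 3/θ − 10 − 8θ. Setting this to zero and multiplying by θ: 8θ² + 10θ − 3 = 0.
θ = (−10 + √(10² + 4·8·3)) / (2·8) = (−10 + √196) / 16 = (−10 + 14)/16 = 1/4.
ℓ''(θ) = −3/θ² − 8 < 0, confirming a maximum.

θ̂_MAP = 0.250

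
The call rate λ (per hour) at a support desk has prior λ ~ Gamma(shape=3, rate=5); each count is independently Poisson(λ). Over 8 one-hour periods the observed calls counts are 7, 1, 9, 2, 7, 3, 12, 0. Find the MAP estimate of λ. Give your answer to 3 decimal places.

Σxᵢ = 7+1+9+2+7+3+12+0 = 41, with n = 8.
Posterior ∝ λ^2e^(−5λ) · λ^41e^(−8λ) = λ^43e^(−13λ), i.e. Gamma(shape=44, rate=13).
The mode of a Gamma(a, b) with a ≥ 1 (shape–rate) is (a−1)/b = 43/13 ≈ 3.308.

λ̂_MAP = 3.308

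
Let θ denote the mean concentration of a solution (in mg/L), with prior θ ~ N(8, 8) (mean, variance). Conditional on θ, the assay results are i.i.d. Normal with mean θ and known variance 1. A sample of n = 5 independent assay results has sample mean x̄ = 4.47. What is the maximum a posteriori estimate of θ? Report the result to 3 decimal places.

θ̂_MAP = 4.556

n = 5, x̄ = 4.47.
For a Normal prior and Normal likelihood with known variance, the posterior is Normal; its mode equals its mean, the precision-weighted average.
Prior precision 1/σ₀² = 1/8 = 0.125; data precision n/σ² = 5/1 = 5.
θ̂ = (0.125·8 + 5·4.47) / (0.125 + 5) = 23.35/5.125 = 934/205 ≈ 4.556.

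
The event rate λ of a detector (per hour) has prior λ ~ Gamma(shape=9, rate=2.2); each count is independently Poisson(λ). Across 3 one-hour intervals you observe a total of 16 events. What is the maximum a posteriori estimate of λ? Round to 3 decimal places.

Σxᵢ = 16, n = 3.
Posterior ∝ λ^8e^(−2.2λ) · λ^16e^(−3λ) = λ^24e^(−5.2λ), i.e. Gamma(shape=25, rate=5.2).
The mode of a Gamma(a, b) with a ≥ 1 (shape–rate) is (a−1)/b = 24/5.2 ≈ 4.615.

λ̂_MAP = 4.615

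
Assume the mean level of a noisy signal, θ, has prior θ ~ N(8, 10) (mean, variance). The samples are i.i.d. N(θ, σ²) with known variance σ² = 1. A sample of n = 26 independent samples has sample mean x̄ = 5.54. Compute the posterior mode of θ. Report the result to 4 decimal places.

n = 26, x̄ = 5.54.
For a Normal prior and Normal likelihood with known variance, the posterior is Normal; its mode equals its mean, the precision-weighted average.
Prior precision 1/σ₀² = 1/10 = 0.1; data precision n/σ² = 26/1 = 26.
θ̂ = (0.1·8 + 26·5.54) / (0.1 + 26) = 144.84/26.1 = 2414/435 ≈ 5.5494.

θ̂_MAP = 5.5494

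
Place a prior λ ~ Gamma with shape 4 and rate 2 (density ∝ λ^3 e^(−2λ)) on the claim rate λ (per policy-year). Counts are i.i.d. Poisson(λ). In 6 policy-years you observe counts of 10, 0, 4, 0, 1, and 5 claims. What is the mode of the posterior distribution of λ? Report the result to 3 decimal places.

λ̂_MAP = 2.875

Σxᵢ = 10+0+4+0+1+5 = 20, with n = 6.
Posterior ∝ λ^3e^(−2λ) · λ^20e^(−6λ) = λ^23e^(−8λ), i.e. Gamma(shape=24, rate=8).
The mode of a Gamma(a, b) with a ≥ 1 (shape–rate) is (a−1)/b = 23/8 ≈ 2.875.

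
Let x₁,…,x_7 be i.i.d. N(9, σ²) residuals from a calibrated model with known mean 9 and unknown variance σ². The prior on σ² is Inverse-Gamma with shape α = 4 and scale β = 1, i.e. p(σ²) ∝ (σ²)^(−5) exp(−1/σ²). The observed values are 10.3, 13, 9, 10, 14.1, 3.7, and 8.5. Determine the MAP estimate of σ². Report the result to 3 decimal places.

Sum of squared deviations about the known mean: SS = (10.3−9)² + (13−9)² + (9−9)² + (10−9)² + (14.1−9)² + (3.7−9)² + (8.5−9)² = 73.04.
The Normal likelihood contributes (σ²)^(−n/2) exp(−SS/(2σ²)), so the posterior is Inverse-Gamma(α + n/2, β + SS/2) = Inverse-Gamma(7.5, 37.52).
The mode of Inverse-Gamma(a, b) is b/(a+1) = 37.52/8.5 ≈ 4.414.

σ̂²_MAP = 4.414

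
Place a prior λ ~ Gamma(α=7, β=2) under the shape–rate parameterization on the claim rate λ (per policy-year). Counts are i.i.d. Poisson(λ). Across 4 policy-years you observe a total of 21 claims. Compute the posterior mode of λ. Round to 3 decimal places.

Σxᵢ = 21, n = 4.
Posterior ∝ λ^6e^(−2λ) · λ^21e^(−4λ) = λ^27e^(−6λ), i.e. Gamma(shape=28, rate=6).
The mode of a Gamma(a, b) with a ≥ 1 (shape–rate) is (a−1)/b = 27/6 ≈ 4.500.

λ̂_MAP = 4.500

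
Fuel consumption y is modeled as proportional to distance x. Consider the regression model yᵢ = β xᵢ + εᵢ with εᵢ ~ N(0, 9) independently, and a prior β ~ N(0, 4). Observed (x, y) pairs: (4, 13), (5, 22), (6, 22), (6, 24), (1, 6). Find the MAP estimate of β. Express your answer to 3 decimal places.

β̂_MAP = 3.819

log p(β | y) = −Σ(yᵢ − βxᵢ)²/(2·9) − β²/(2·4) + const.
Setting the derivative to zero: Σxᵢ(yᵢ − βxᵢ)/9 − β/4 = 0, so β = Σxᵢyᵢ / (Σxᵢ² + σ²/τ²).
Σxᵢyᵢ = 4·13 + 5·22 + 6·22 + 6·24 + 1·6 = 444; Σxᵢ² = 114; σ²/τ² = 2.25.
β̂_MAP = 444 / (114 + 2.25) = 444/116.25 ≈ 3.819.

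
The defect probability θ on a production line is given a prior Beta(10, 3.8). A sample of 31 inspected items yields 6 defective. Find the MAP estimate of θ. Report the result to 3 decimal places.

θ̂_MAP = 0.350

Prior: Beta(10, 3.8).
Data: 6 successes in 31 trials. The binomial likelihood contributes θ^6(1−θ)^25, so the posterior is Beta(10+6, 3.8+25) = Beta(16, 28.8).
For Beta(a, b) with a, b > 1 the mode is (a−1)/(a+b−2) = 15/42.8 ≈ 0.350.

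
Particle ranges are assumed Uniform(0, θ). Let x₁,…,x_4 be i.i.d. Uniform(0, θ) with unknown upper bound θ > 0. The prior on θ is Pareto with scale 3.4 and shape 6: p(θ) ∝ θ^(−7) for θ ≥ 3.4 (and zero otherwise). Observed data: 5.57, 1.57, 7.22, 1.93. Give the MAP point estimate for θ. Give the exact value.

The Uniform(0, θ) likelihood is θ^(−n) for θ ≥ max(xᵢ), zero otherwise. Here max(xᵢ) = 7.22.
Posterior ∝ θ^(−7) · θ^(−4) = θ^(−11) on θ ≥ max(3.4, 7.22) = 7.22.
This density is strictly decreasing in θ, so the posterior mode lies at the lower boundary of the support.

θ̂_MAP = 7.22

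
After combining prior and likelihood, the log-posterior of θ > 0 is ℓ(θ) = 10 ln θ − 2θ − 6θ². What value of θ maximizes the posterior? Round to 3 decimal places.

ℓ'(θ) = 10/θ − 2 − 12θ. Setting this to zero and multiplying by θ: 12θ² + 2θ − 10 = 0.
θ = (−2 + √(2² + 4·12·10)) / (2·12) = (−2 + √484) / 24 = (−2 + 22)/24 = 5/6.
ℓ''(θ) = −10/θ² − 12 < 0, confirming a maximum.

θ̂_MAP = 0.833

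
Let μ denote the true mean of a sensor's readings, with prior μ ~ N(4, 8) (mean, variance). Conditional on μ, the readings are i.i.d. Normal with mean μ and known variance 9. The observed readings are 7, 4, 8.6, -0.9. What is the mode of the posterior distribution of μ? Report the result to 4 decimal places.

μ̂_MAP = 4.5268

n = 4; x̄ = (7 + 4 + 8.6 + (-0.9))/4 = 18.7/4 = 4.675.
For a Normal prior and Normal likelihood with known variance, the posterior is Normal; its mode equals its mean, the precision-weighted average.
Prior precision 1/σ₀² = 1/8 = 0.125; data precision n/σ² = 4/9.
μ̂ = (0.125·4 + (4/9)·4.675) / (0.125 + 4/9) = (116/45)/(41/72) = 928/205 ≈ 4.5268.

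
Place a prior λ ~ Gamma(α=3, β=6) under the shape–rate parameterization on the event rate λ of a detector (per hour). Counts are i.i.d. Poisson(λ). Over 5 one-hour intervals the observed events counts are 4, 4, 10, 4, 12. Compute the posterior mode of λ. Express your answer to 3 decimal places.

λ̂_MAP = 3.273

Σxᵢ = 4+4+10+4+12 = 34, with n = 5.
Posterior ∝ λ^2e^(−6λ) · λ^34e^(−5λ) = λ^36e^(−11λ), i.e. Gamma(shape=37, rate=11).
The mode of a Gamma(a, b) with a ≥ 1 (shape–rate) is (a−1)/b = 36/11 ≈ 3.273.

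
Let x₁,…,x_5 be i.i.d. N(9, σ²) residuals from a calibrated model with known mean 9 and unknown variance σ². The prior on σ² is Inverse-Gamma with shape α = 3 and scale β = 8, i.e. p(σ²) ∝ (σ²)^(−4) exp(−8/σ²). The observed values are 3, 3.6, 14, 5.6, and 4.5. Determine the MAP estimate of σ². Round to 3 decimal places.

σ̂²_MAP = 10.613

Sum of squared deviations about the known mean: SS = (3−9)² + (3.6−9)² + (14−9)² + (5.6−9)² + (4.5−9)² = 121.97.
The Normal likelihood contributes (σ²)^(−n/2) exp(−SS/(2σ²)), so the posterior is Inverse-Gamma(α + n/2, β + SS/2) = Inverse-Gamma(5.5, 68.985).
The mode of Inverse-Gamma(a, b) is b/(a+1) = 68.985/6.5 ≈ 10.613.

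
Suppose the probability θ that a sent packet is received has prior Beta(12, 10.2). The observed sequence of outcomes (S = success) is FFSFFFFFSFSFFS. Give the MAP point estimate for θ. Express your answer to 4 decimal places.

Prior: Beta(12, 10.2).
Data: 4 successes in 14 trials (from the sequence). The binomial likelihood contributes θ^4(1−θ)^10, so the posterior is Beta(12+4, 10.2+10) = Beta(16, 20.2).
For Beta(a, b) with a, b > 1 the mode is (a−1)/(a+b−2) = 15/34.2 ≈ 0.4386.

θ̂_MAP = 0.4386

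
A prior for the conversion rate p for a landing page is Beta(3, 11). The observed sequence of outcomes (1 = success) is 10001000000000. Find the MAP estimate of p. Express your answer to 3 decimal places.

p̂_MAP = 0.154

Prior: Beta(3, 11).
Data: 2 successes in 14 trials (from the sequence). The binomial likelihood contributes p^2(1−p)^12, so the posterior is Beta(3+2, 11+12) = Beta(5, 23).
For Beta(a, b) with a, b > 1 the mode is (a−1)/(a+b−2) = 4/26 ≈ 0.154.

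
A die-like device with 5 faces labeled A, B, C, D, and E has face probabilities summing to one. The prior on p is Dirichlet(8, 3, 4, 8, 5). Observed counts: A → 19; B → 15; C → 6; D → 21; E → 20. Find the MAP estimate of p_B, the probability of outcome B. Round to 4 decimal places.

MAP estimate of p_B = 0.1635

The posterior is Dirichlet(αᵢ + nᵢ) = Dirichlet(27, 18, 10, 29, 25).
For a Dirichlet(a₁,…,a_K) with all aᵢ > 1, the mode has j-th component (aⱼ − 1)/(Σaᵢ − K).
Here Σaᵢ = 109 and K = 5, so p_B = (18 − 1)/(109 − 5) = 17/104 ≈ 0.1635.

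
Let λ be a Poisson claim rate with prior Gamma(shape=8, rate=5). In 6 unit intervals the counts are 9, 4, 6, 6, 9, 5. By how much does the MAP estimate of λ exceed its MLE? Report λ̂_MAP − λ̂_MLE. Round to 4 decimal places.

Σxᵢ = 39. Posterior is Gamma(47, 11); MAP = (47−1)/11 = 46/11 ≈ 4.18182.
MLE = x̄ = 39/6 ≈ 6.50000.
Difference = 46/11 − 39/6 = -51/22 ≈ -2.3182.

MAP − MLE = -2.3182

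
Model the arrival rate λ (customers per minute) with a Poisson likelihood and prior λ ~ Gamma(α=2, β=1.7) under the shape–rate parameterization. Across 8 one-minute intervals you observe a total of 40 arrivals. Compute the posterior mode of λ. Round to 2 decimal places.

λ̂_MAP = 4.23

Σxᵢ = 40, n = 8.
Posterior ∝ λe^(−1.7λ) · λ^40e^(−8λ) = λ^41e^(−9.7λ), i.e. Gamma(shape=42, rate=9.7).
The mode of a Gamma(a, b) with a ≥ 1 (shape–rate) is (a−1)/b = 41/9.7 ≈ 4.23.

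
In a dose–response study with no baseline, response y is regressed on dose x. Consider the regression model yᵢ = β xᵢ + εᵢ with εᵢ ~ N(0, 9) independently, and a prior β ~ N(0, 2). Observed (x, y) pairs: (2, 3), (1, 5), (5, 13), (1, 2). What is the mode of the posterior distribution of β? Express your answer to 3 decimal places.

log p(β | y) = −Σ(yᵢ − βxᵢ)²/(2·9) − β²/(2·2) + const.
Setting the derivative to zero: Σxᵢ(yᵢ − βxᵢ)/9 − β/2 = 0, so β = Σxᵢyᵢ / (Σxᵢ² + σ²/τ²).
Σxᵢyᵢ = 2·3 + 1·5 + 5·13 + 1·2 = 78; Σxᵢ² = 31; σ²/τ² = 4.5.
β̂_MAP = 78 / (31 + 4.5) = 78/35.5 ≈ 2.197.

β̂_MAP = 2.197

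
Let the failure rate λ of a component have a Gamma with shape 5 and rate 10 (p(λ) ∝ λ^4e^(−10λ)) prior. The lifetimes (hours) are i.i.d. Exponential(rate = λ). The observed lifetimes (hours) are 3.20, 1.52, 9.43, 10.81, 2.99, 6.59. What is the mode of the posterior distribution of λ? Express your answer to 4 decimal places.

λ̂_MAP = 0.2245

The Exponential(rate=λ) likelihood is ∝ λ^n e^(−λΣtᵢ). Here n = 6 and Σtᵢ = 3.20 + 1.52 + 9.43 + 10.81 + 2.99 + 6.59 = 34.54.
Posterior ∝ λ^4e^(−10λ) · λ^6e^(−34.54λ) = λ^10e^(−44.54λ), i.e. Gamma(11, 44.54).
Mode = (a−1)/b = 10/44.54 ≈ 0.2245.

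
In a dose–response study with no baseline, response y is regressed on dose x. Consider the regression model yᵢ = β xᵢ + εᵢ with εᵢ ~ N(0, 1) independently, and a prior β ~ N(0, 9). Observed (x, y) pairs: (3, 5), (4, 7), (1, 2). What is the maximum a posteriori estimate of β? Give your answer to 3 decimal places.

log p(β | y) = −Σ(yᵢ − βxᵢ)²/(2·1) − β²/(2·9) + const.
Setting the derivative to zero: Σxᵢ(yᵢ − βxᵢ)/1 − β/9 = 0, so β = Σxᵢyᵢ / (Σxᵢ² + σ²/τ²).
Σxᵢyᵢ = 3·5 + 4·7 + 1·2 = 45; Σxᵢ² = 26; σ²/τ² = 1/9.
β̂_MAP = 45 / (26 + 1/9) = 45/(235/9) = 81/47 ≈ 1.723.

β̂_MAP = 1.723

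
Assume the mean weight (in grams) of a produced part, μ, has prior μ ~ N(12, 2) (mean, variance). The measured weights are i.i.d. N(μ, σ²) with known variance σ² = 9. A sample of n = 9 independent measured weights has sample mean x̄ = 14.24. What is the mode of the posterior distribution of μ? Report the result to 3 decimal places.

μ̂_MAP = 13.493

n = 9, x̄ = 14.24.
For a Normal prior and Normal likelihood with known variance, the posterior is Normal; its mode equals its mean, the precision-weighted average.
Prior precision 1/σ₀² = 1/2 = 0.5; data precision n/σ² = 9/9 = 1.
μ̂ = (0.5·12 + 1·14.24) / (0.5 + 1) = 20.24/1.5 = 1012/75 ≈ 13.493.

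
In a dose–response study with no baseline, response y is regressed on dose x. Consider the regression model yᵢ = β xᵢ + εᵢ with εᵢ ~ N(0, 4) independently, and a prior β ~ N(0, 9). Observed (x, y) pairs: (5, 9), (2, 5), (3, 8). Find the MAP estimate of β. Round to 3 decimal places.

log p(β | y) = −Σ(yᵢ − βxᵢ)²/(2·4) − β²/(2·9) + const.
Setting the derivative to zero: Σxᵢ(yᵢ − βxᵢ)/4 − β/9 = 0, so β = Σxᵢyᵢ / (Σxᵢ² + σ²/τ²).
Σxᵢyᵢ = 5·9 + 2·5 + 3·8 = 79; Σxᵢ² = 38; σ²/τ² = 4/9.
β̂_MAP = 79 / (38 + 4/9) = 79/(346/9) = 711/346 ≈ 2.055.

β̂_MAP = 2.055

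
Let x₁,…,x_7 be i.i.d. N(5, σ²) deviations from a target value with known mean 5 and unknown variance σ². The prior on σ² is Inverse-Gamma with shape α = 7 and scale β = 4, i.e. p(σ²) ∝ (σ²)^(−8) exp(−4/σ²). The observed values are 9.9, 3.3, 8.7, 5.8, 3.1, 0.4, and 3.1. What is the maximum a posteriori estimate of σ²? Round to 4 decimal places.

σ̂²_MAP = 3.3743

Sum of squared deviations about the known mean: SS = (9.9−5)² + (3.3−5)² + (8.7−5)² + (5.8−5)² + (3.1−5)² + (0.4−5)² + (3.1−5)² = 69.61.
The Normal likelihood contributes (σ²)^(−n/2) exp(−SS/(2σ²)), so the posterior is Inverse-Gamma(α + n/2, β + SS/2) = Inverse-Gamma(10.5, 38.805).
The mode of Inverse-Gamma(a, b) is b/(a+1) = 38.805/11.5 ≈ 3.3743.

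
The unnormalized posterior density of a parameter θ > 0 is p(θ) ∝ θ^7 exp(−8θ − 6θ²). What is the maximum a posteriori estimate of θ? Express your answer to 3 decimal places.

ℓ'(θ) = 7/θ − 8 − 12θ. Setting this to zero and multiplying by θ: 12θ² + 8θ − 7 = 0.
θ = (−8 + √(8² + 4·12·7)) / (2·12) = (−8 + √400) / 24 = (−8 + 20)/24 = 1/2.
ℓ''(θ) = −7/θ² − 12 < 0, confirming a maximum.

θ̂_MAP = 0.500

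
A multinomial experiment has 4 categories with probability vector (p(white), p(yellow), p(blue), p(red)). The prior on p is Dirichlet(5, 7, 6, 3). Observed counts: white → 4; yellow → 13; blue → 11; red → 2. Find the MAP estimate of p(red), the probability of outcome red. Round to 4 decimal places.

The posterior is Dirichlet(αᵢ + nᵢ) = Dirichlet(9, 20, 17, 5).
For a Dirichlet(a₁,…,a_K) with all aᵢ > 1, the mode has j-th component (aⱼ − 1)/(Σaᵢ − K).
Here Σaᵢ = 51 and K = 4, so p(red) = (5 − 1)/(51 − 4) = 4/47 ≈ 0.0851.

MAP estimate of p(red) = 0.0851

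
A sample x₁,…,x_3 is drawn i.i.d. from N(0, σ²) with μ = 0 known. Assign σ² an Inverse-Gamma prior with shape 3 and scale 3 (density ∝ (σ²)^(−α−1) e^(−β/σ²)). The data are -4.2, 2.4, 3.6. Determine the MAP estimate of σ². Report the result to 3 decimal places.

σ̂²_MAP = 3.851

Sum of squared deviations about the known mean: SS = (-4.2−0)² + (2.4−0)² + (3.6−0)² = 36.36.
The Normal likelihood contributes (σ²)^(−n/2) exp(−SS/(2σ²)), so the posterior is Inverse-Gamma(α + n/2, β + SS/2) = Inverse-Gamma(4.5, 21.18).
The mode of Inverse-Gamma(a, b) is b/(a+1) = 21.18/5.5 ≈ 3.851.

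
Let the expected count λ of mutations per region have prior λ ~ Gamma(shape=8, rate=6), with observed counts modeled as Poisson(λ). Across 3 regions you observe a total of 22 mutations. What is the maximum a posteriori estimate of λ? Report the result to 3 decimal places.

λ̂_MAP = 3.222

Σxᵢ = 22, n = 3.
Posterior ∝ λ^7e^(−6λ) · λ^22e^(−3λ) = λ^29e^(−9λ), i.e. Gamma(shape=30, rate=9).
The mode of a Gamma(a, b) with a ≥ 1 (shape–rate) is (a−1)/b = 29/9 ≈ 3.222.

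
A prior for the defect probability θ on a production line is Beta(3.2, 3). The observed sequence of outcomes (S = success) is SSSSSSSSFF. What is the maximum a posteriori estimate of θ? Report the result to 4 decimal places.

Prior: Beta(3.2, 3).
Data: 8 successes in 10 trials (from the sequence). The binomial likelihood contributes θ^8(1−θ)^2, so the posterior is Beta(3.2+8, 3+2) = Beta(11.2, 5).
For Beta(a, b) with a, b > 1 the mode is (a−1)/(a+b−2) = 10.2/14.2 ≈ 0.7183.

θ̂_MAP = 0.7183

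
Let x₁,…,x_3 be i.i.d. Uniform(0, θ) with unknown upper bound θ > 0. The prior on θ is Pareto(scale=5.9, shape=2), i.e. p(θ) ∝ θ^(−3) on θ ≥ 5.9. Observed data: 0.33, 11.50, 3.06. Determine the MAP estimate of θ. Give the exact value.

θ̂_MAP = 11.50

The Uniform(0, θ) likelihood is θ^(−n) for θ ≥ max(xᵢ), zero otherwise. Here max(xᵢ) = 11.50.
Posterior ∝ θ^(−3) · θ^(−3) = θ^(−6) on θ ≥ max(5.9, 11.50) = 11.50.
This density is strictly decreasing in θ, so the posterior mode lies at the lower boundary of the support.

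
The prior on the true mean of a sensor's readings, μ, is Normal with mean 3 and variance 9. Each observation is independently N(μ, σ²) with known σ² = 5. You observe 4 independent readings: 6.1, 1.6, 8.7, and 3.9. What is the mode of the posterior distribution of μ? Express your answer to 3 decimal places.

μ̂_MAP = 4.822

n = 4; x̄ = (6.1 + 1.6 + 8.7 + 3.9)/4 = 20.3/4 = 5.075.
For a Normal prior and Normal likelihood with known variance, the posterior is Normal; its mode equals its mean, the precision-weighted average.
Prior precision 1/σ₀² = 1/9; data precision n/σ² = 4/5 = 0.8.
μ̂ = ((1/9)·3 + 0.8·5.075) / (1/9 + 0.8) = (659/150)/(41/45) = 1977/410 ≈ 4.822.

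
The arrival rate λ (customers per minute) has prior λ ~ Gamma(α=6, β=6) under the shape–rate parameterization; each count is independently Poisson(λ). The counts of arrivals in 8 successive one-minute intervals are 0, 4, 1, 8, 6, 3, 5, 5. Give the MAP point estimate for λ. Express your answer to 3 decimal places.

Σxᵢ = 0+4+1+8+6+3+5+5 = 32, with n = 8.
Posterior ∝ λ^5e^(−6λ) · λ^32e^(−8λ) = λ^37e^(−14λ), i.e. Gamma(shape=38, rate=14).
The mode of a Gamma(a, b) with a ≥ 1 (shape–rate) is (a−1)/b = 37/14 ≈ 2.643.

λ̂_MAP = 2.643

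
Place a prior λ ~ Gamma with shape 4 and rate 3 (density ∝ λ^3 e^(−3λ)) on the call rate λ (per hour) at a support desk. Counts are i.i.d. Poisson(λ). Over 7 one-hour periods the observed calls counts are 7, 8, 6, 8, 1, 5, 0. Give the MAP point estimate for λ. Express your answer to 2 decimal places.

Σxᵢ = 7+8+6+8+1+5+0 = 35, with n = 7.
Posterior ∝ λ^3e^(−3λ) · λ^35e^(−7λ) = λ^38e^(−10λ), i.e. Gamma(shape=39, rate=10).
The mode of a Gamma(a, b) with a ≥ 1 (shape–rate) is (a−1)/b = 38/10 ≈ 3.80.

λ̂_MAP = 3.80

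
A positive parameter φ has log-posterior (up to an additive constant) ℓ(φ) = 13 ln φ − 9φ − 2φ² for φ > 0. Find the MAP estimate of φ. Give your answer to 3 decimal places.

ℓ'(φ) = 13/φ − 9 − 4φ. Setting this to zero and multiplying by φ: 4φ² + 9φ − 13 = 0.
φ = (−9 + √(9² + 4·4·13)) / (2·4) = (−9 + √289) / 8 = (−9 + 17)/8 = 1.
ℓ''(φ) = −13/φ² − 4 < 0, confirming a maximum.

φ̂_MAP = 1.000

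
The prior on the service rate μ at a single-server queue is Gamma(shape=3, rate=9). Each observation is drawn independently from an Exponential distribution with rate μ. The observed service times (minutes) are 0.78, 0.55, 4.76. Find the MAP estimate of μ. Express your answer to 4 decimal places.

The Exponential(rate=μ) likelihood is ∝ μ^n e^(−μΣtᵢ). Here n = 3 and Σtᵢ = 0.78 + 0.55 + 4.76 = 6.09.
Posterior ∝ μ^2e^(−9μ) · μ^3e^(−6.09μ) = μ^5e^(−15.09μ), i.e. Gamma(6, 15.09).
Mode = (a−1)/b = 5/15.09 ≈ 0.3313.

μ̂_MAP = 0.3313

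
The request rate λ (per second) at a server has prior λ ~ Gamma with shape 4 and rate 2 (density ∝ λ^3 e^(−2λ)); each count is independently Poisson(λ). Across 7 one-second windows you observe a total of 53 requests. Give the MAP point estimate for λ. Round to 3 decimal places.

Σxᵢ = 53, n = 7.
Posterior ∝ λ^3e^(−2λ) · λ^53e^(−7λ) = λ^56e^(−9λ), i.e. Gamma(shape=57, rate=9).
The mode of a Gamma(a, b) with a ≥ 1 (shape–rate) is (a−1)/b = 56/9 ≈ 6.222.

λ̂_MAP = 6.222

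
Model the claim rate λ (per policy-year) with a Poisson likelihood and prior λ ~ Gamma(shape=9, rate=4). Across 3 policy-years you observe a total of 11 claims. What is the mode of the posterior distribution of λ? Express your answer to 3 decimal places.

Σxᵢ = 11, n = 3.
Posterior ∝ λ^8e^(−4λ) · λ^11e^(−3λ) = λ^19e^(−7λ), i.e. Gamma(shape=20, rate=7).
The mode of a Gamma(a, b) with a ≥ 1 (shape–rate) is (a−1)/b = 19/7 ≈ 2.714.

λ̂_MAP = 2.714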